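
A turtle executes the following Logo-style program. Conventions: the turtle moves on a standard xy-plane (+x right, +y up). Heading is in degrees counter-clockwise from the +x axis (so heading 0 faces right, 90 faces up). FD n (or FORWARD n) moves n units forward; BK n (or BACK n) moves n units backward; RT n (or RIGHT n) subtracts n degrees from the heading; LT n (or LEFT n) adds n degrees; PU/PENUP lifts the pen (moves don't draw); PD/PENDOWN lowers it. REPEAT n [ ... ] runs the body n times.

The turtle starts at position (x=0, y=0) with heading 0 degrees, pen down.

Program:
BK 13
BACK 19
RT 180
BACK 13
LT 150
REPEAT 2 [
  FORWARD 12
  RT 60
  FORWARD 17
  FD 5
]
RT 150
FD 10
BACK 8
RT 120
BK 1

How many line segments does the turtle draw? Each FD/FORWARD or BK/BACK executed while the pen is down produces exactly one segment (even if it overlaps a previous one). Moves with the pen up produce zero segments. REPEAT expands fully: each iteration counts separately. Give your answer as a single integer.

Executing turtle program step by step:
Start: pos=(0,0), heading=0, pen down
BK 13: (0,0) -> (-13,0) [heading=0, draw]
BK 19: (-13,0) -> (-32,0) [heading=0, draw]
RT 180: heading 0 -> 180
BK 13: (-32,0) -> (-19,0) [heading=180, draw]
LT 150: heading 180 -> 330
REPEAT 2 [
  -- iteration 1/2 --
  FD 12: (-19,0) -> (-8.608,-6) [heading=330, draw]
  RT 60: heading 330 -> 270
  FD 17: (-8.608,-6) -> (-8.608,-23) [heading=270, draw]
  FD 5: (-8.608,-23) -> (-8.608,-28) [heading=270, draw]
  -- iteration 2/2 --
  FD 12: (-8.608,-28) -> (-8.608,-40) [heading=270, draw]
  RT 60: heading 270 -> 210
  FD 17: (-8.608,-40) -> (-23.33,-48.5) [heading=210, draw]
  FD 5: (-23.33,-48.5) -> (-27.66,-51) [heading=210, draw]
]
RT 150: heading 210 -> 60
FD 10: (-27.66,-51) -> (-22.66,-42.34) [heading=60, draw]
BK 8: (-22.66,-42.34) -> (-26.66,-49.268) [heading=60, draw]
RT 120: heading 60 -> 300
BK 1: (-26.66,-49.268) -> (-27.16,-48.402) [heading=300, draw]
Final: pos=(-27.16,-48.402), heading=300, 12 segment(s) drawn
Segments drawn: 12

Answer: 12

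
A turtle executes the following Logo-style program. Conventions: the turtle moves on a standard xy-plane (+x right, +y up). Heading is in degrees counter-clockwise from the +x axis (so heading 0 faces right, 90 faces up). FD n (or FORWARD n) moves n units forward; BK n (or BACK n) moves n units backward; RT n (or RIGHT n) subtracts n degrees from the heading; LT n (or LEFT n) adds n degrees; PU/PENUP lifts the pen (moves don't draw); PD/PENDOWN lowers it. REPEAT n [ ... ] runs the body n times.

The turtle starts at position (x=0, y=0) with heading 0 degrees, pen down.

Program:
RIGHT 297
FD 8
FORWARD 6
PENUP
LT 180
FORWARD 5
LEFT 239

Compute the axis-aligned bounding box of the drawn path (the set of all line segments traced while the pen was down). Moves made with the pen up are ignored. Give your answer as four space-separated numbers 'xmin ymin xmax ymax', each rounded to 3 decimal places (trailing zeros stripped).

Executing turtle program step by step:
Start: pos=(0,0), heading=0, pen down
RT 297: heading 0 -> 63
FD 8: (0,0) -> (3.632,7.128) [heading=63, draw]
FD 6: (3.632,7.128) -> (6.356,12.474) [heading=63, draw]
PU: pen up
LT 180: heading 63 -> 243
FD 5: (6.356,12.474) -> (4.086,8.019) [heading=243, move]
LT 239: heading 243 -> 122
Final: pos=(4.086,8.019), heading=122, 2 segment(s) drawn

Segment endpoints: x in {0, 3.632, 6.356}, y in {0, 7.128, 12.474}
xmin=0, ymin=0, xmax=6.356, ymax=12.474

Answer: 0 0 6.356 12.474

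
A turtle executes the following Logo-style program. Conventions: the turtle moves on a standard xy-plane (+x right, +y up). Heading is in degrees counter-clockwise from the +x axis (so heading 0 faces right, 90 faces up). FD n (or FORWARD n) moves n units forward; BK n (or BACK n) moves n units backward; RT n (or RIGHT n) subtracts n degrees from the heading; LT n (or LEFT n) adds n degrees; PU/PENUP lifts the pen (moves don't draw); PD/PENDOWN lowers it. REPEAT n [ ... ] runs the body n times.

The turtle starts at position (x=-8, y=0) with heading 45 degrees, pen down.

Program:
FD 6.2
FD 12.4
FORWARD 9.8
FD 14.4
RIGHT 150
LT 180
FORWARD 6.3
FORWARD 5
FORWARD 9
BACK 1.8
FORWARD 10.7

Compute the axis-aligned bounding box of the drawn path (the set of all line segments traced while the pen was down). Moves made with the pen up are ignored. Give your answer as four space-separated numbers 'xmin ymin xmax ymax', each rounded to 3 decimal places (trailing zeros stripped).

Executing turtle program step by step:
Start: pos=(-8,0), heading=45, pen down
FD 6.2: (-8,0) -> (-3.616,4.384) [heading=45, draw]
FD 12.4: (-3.616,4.384) -> (5.152,13.152) [heading=45, draw]
FD 9.8: (5.152,13.152) -> (12.082,20.082) [heading=45, draw]
FD 14.4: (12.082,20.082) -> (22.264,30.264) [heading=45, draw]
RT 150: heading 45 -> 255
LT 180: heading 255 -> 75
FD 6.3: (22.264,30.264) -> (23.895,36.35) [heading=75, draw]
FD 5: (23.895,36.35) -> (25.189,41.179) [heading=75, draw]
FD 9: (25.189,41.179) -> (27.518,49.872) [heading=75, draw]
BK 1.8: (27.518,49.872) -> (27.052,48.134) [heading=75, draw]
FD 10.7: (27.052,48.134) -> (29.822,58.469) [heading=75, draw]
Final: pos=(29.822,58.469), heading=75, 9 segment(s) drawn

Segment endpoints: x in {-8, -3.616, 5.152, 12.082, 22.264, 23.895, 25.189, 27.052, 27.518, 29.822}, y in {0, 4.384, 13.152, 20.082, 30.264, 36.35, 41.179, 48.134, 49.872, 58.469}
xmin=-8, ymin=0, xmax=29.822, ymax=58.469

Answer: -8 0 29.822 58.469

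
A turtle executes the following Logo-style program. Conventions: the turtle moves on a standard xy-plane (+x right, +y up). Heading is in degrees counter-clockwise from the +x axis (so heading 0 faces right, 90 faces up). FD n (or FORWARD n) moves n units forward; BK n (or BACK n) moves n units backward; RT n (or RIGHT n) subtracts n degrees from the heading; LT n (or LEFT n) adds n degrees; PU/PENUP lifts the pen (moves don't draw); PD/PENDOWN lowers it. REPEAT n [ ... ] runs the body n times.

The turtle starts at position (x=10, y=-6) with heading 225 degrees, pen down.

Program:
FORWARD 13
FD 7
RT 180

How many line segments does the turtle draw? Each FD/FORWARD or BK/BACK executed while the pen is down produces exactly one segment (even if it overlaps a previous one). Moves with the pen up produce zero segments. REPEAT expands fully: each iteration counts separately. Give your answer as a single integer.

Answer: 2

Derivation:
Executing turtle program step by step:
Start: pos=(10,-6), heading=225, pen down
FD 13: (10,-6) -> (0.808,-15.192) [heading=225, draw]
FD 7: (0.808,-15.192) -> (-4.142,-20.142) [heading=225, draw]
RT 180: heading 225 -> 45
Final: pos=(-4.142,-20.142), heading=45, 2 segment(s) drawn
Segments drawn: 2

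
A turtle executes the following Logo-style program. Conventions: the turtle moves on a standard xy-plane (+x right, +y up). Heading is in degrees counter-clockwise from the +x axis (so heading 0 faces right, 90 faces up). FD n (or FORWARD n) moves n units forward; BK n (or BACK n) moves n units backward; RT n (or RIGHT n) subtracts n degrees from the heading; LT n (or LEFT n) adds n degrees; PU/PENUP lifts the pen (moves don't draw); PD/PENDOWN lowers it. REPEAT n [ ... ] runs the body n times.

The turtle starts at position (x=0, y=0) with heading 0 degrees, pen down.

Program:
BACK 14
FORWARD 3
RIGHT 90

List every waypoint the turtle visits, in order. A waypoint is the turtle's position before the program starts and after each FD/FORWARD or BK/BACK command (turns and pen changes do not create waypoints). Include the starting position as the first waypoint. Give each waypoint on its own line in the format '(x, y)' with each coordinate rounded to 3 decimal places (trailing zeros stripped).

Executing turtle program step by step:
Start: pos=(0,0), heading=0, pen down
BK 14: (0,0) -> (-14,0) [heading=0, draw]
FD 3: (-14,0) -> (-11,0) [heading=0, draw]
RT 90: heading 0 -> 270
Final: pos=(-11,0), heading=270, 2 segment(s) drawn
Waypoints (3 total):
(0, 0)
(-14, 0)
(-11, 0)

Answer: (0, 0)
(-14, 0)
(-11, 0)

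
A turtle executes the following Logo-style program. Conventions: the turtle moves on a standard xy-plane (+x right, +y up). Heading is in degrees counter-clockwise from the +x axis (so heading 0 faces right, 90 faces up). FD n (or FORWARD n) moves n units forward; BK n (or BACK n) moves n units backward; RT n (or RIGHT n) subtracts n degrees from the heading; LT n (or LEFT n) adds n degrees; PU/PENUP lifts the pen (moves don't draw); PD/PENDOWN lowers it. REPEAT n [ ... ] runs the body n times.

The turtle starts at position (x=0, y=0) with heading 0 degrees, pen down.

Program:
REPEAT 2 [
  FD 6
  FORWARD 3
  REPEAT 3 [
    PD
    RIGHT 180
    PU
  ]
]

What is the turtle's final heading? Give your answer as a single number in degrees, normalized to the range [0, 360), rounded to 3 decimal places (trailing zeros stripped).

Answer: 0

Derivation:
Executing turtle program step by step:
Start: pos=(0,0), heading=0, pen down
REPEAT 2 [
  -- iteration 1/2 --
  FD 6: (0,0) -> (6,0) [heading=0, draw]
  FD 3: (6,0) -> (9,0) [heading=0, draw]
  REPEAT 3 [
    -- iteration 1/3 --
    PD: pen down
    RT 180: heading 0 -> 180
    PU: pen up
    -- iteration 2/3 --
    PD: pen down
    RT 180: heading 180 -> 0
    PU: pen up
    -- iteration 3/3 --
    PD: pen down
    RT 180: heading 0 -> 180
    PU: pen up
  ]
  -- iteration 2/2 --
  FD 6: (9,0) -> (3,0) [heading=180, move]
  FD 3: (3,0) -> (0,0) [heading=180, move]
  REPEAT 3 [
    -- iteration 1/3 --
    PD: pen down
    RT 180: heading 180 -> 0
    PU: pen up
    -- iteration 2/3 --
    PD: pen down
    RT 180: heading 0 -> 180
    PU: pen up
    -- iteration 3/3 --
    PD: pen down
    RT 180: heading 180 -> 0
    PU: pen up
  ]
]
Final: pos=(0,0), heading=0, 2 segment(s) drawn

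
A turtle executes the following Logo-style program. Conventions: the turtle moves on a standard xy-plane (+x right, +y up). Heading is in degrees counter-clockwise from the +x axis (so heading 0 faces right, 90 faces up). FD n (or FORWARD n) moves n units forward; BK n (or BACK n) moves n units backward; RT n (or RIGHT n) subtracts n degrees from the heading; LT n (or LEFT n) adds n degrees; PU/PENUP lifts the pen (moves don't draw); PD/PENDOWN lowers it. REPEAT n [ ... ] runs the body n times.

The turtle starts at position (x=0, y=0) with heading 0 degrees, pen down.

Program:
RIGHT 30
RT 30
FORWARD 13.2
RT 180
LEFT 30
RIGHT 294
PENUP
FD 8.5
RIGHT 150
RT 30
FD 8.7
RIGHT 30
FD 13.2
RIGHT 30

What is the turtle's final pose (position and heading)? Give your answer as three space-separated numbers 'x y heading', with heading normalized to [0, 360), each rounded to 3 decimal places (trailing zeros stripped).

Answer: 19.889 -9.934 336

Derivation:
Executing turtle program step by step:
Start: pos=(0,0), heading=0, pen down
RT 30: heading 0 -> 330
RT 30: heading 330 -> 300
FD 13.2: (0,0) -> (6.6,-11.432) [heading=300, draw]
RT 180: heading 300 -> 120
LT 30: heading 120 -> 150
RT 294: heading 150 -> 216
PU: pen up
FD 8.5: (6.6,-11.432) -> (-0.277,-16.428) [heading=216, move]
RT 150: heading 216 -> 66
RT 30: heading 66 -> 36
FD 8.7: (-0.277,-16.428) -> (6.762,-11.314) [heading=36, move]
RT 30: heading 36 -> 6
FD 13.2: (6.762,-11.314) -> (19.889,-9.934) [heading=6, move]
RT 30: heading 6 -> 336
Final: pos=(19.889,-9.934), heading=336, 1 segment(s) drawn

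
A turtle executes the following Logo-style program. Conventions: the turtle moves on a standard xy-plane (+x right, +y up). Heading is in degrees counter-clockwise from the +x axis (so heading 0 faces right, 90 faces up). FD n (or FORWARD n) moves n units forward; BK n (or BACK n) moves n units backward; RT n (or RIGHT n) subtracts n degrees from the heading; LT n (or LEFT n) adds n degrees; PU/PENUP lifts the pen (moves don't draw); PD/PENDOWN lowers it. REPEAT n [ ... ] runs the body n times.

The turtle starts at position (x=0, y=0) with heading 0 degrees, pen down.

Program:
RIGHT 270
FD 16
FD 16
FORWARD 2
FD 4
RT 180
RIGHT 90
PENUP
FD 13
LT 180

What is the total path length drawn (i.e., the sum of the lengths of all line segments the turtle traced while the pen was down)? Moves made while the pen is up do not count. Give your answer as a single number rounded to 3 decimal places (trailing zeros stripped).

Answer: 38

Derivation:
Executing turtle program step by step:
Start: pos=(0,0), heading=0, pen down
RT 270: heading 0 -> 90
FD 16: (0,0) -> (0,16) [heading=90, draw]
FD 16: (0,16) -> (0,32) [heading=90, draw]
FD 2: (0,32) -> (0,34) [heading=90, draw]
FD 4: (0,34) -> (0,38) [heading=90, draw]
RT 180: heading 90 -> 270
RT 90: heading 270 -> 180
PU: pen up
FD 13: (0,38) -> (-13,38) [heading=180, move]
LT 180: heading 180 -> 0
Final: pos=(-13,38), heading=0, 4 segment(s) drawn

Segment lengths:
  seg 1: (0,0) -> (0,16), length = 16
  seg 2: (0,16) -> (0,32), length = 16
  seg 3: (0,32) -> (0,34), length = 2
  seg 4: (0,34) -> (0,38), length = 4
Total = 38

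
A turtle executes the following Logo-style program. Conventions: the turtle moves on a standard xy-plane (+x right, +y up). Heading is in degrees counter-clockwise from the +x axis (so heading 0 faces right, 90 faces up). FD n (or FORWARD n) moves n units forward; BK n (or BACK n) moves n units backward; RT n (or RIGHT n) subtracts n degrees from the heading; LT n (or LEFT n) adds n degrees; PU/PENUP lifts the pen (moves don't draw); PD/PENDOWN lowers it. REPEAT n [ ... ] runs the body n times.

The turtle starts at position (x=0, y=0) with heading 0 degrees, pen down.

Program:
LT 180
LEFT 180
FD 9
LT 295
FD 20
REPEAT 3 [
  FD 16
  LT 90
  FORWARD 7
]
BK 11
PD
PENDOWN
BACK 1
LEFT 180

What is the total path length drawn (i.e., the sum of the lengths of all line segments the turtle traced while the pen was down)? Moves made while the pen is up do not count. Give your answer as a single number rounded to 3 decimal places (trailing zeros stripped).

Executing turtle program step by step:
Start: pos=(0,0), heading=0, pen down
LT 180: heading 0 -> 180
LT 180: heading 180 -> 0
FD 9: (0,0) -> (9,0) [heading=0, draw]
LT 295: heading 0 -> 295
FD 20: (9,0) -> (17.452,-18.126) [heading=295, draw]
REPEAT 3 [
  -- iteration 1/3 --
  FD 16: (17.452,-18.126) -> (24.214,-32.627) [heading=295, draw]
  LT 90: heading 295 -> 25
  FD 7: (24.214,-32.627) -> (30.558,-29.669) [heading=25, draw]
  -- iteration 2/3 --
  FD 16: (30.558,-29.669) -> (45.059,-22.907) [heading=25, draw]
  LT 90: heading 25 -> 115
  FD 7: (45.059,-22.907) -> (42.101,-16.563) [heading=115, draw]
  -- iteration 3/3 --
  FD 16: (42.101,-16.563) -> (35.339,-2.062) [heading=115, draw]
  LT 90: heading 115 -> 205
  FD 7: (35.339,-2.062) -> (28.995,-5.02) [heading=205, draw]
]
BK 11: (28.995,-5.02) -> (38.964,-0.371) [heading=205, draw]
PD: pen down
PD: pen down
BK 1: (38.964,-0.371) -> (39.871,0.051) [heading=205, draw]
LT 180: heading 205 -> 25
Final: pos=(39.871,0.051), heading=25, 10 segment(s) drawn

Segment lengths:
  seg 1: (0,0) -> (9,0), length = 9
  seg 2: (9,0) -> (17.452,-18.126), length = 20
  seg 3: (17.452,-18.126) -> (24.214,-32.627), length = 16
  seg 4: (24.214,-32.627) -> (30.558,-29.669), length = 7
  seg 5: (30.558,-29.669) -> (45.059,-22.907), length = 16
  seg 6: (45.059,-22.907) -> (42.101,-16.563), length = 7
  seg 7: (42.101,-16.563) -> (35.339,-2.062), length = 16
  seg 8: (35.339,-2.062) -> (28.995,-5.02), length = 7
  seg 9: (28.995,-5.02) -> (38.964,-0.371), length = 11
  seg 10: (38.964,-0.371) -> (39.871,0.051), length = 1
Total = 110

Answer: 110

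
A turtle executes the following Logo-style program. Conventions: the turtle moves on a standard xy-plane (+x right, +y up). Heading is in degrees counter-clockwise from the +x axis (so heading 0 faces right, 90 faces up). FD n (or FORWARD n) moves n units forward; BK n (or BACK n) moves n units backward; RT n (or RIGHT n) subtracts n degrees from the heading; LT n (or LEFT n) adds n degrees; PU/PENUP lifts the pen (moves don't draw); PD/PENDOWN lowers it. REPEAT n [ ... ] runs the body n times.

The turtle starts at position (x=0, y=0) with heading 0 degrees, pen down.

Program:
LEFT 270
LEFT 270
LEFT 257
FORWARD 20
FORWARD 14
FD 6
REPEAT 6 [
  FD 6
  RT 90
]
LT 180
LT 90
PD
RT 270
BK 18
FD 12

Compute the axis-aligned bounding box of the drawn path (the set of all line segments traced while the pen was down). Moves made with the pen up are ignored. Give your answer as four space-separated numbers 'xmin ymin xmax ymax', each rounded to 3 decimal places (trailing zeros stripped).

Executing turtle program step by step:
Start: pos=(0,0), heading=0, pen down
LT 270: heading 0 -> 270
LT 270: heading 270 -> 180
LT 257: heading 180 -> 77
FD 20: (0,0) -> (4.499,19.487) [heading=77, draw]
FD 14: (4.499,19.487) -> (7.648,33.129) [heading=77, draw]
FD 6: (7.648,33.129) -> (8.998,38.975) [heading=77, draw]
REPEAT 6 [
  -- iteration 1/6 --
  FD 6: (8.998,38.975) -> (10.348,44.821) [heading=77, draw]
  RT 90: heading 77 -> 347
  -- iteration 2/6 --
  FD 6: (10.348,44.821) -> (16.194,43.471) [heading=347, draw]
  RT 90: heading 347 -> 257
  -- iteration 3/6 --
  FD 6: (16.194,43.471) -> (14.844,37.625) [heading=257, draw]
  RT 90: heading 257 -> 167
  -- iteration 4/6 --
  FD 6: (14.844,37.625) -> (8.998,38.975) [heading=167, draw]
  RT 90: heading 167 -> 77
  -- iteration 5/6 --
  FD 6: (8.998,38.975) -> (10.348,44.821) [heading=77, draw]
  RT 90: heading 77 -> 347
  -- iteration 6/6 --
  FD 6: (10.348,44.821) -> (16.194,43.471) [heading=347, draw]
  RT 90: heading 347 -> 257
]
LT 180: heading 257 -> 77
LT 90: heading 77 -> 167
PD: pen down
RT 270: heading 167 -> 257
BK 18: (16.194,43.471) -> (20.243,61.01) [heading=257, draw]
FD 12: (20.243,61.01) -> (17.544,49.318) [heading=257, draw]
Final: pos=(17.544,49.318), heading=257, 11 segment(s) drawn

Segment endpoints: x in {0, 4.499, 7.648, 8.998, 8.998, 10.348, 10.348, 14.844, 16.194, 17.544, 20.243}, y in {0, 19.487, 33.129, 37.625, 38.975, 43.471, 44.821, 49.318, 61.01}
xmin=0, ymin=0, xmax=20.243, ymax=61.01

Answer: 0 0 20.243 61.01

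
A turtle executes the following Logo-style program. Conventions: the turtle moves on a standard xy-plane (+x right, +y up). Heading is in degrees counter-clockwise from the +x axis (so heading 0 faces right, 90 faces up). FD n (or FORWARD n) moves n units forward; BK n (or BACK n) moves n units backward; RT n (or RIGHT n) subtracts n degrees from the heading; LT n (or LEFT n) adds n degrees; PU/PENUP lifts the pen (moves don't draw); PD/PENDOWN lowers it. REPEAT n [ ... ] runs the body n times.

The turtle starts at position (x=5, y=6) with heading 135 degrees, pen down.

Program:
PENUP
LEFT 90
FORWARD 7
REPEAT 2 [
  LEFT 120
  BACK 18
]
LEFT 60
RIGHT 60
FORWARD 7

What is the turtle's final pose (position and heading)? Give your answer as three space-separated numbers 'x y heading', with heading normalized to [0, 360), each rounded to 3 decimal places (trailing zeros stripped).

Executing turtle program step by step:
Start: pos=(5,6), heading=135, pen down
PU: pen up
LT 90: heading 135 -> 225
FD 7: (5,6) -> (0.05,1.05) [heading=225, move]
REPEAT 2 [
  -- iteration 1/2 --
  LT 120: heading 225 -> 345
  BK 18: (0.05,1.05) -> (-17.336,5.709) [heading=345, move]
  -- iteration 2/2 --
  LT 120: heading 345 -> 105
  BK 18: (-17.336,5.709) -> (-12.678,-11.678) [heading=105, move]
]
LT 60: heading 105 -> 165
RT 60: heading 165 -> 105
FD 7: (-12.678,-11.678) -> (-14.489,-4.916) [heading=105, move]
Final: pos=(-14.489,-4.916), heading=105, 0 segment(s) drawn

Answer: -14.489 -4.916 105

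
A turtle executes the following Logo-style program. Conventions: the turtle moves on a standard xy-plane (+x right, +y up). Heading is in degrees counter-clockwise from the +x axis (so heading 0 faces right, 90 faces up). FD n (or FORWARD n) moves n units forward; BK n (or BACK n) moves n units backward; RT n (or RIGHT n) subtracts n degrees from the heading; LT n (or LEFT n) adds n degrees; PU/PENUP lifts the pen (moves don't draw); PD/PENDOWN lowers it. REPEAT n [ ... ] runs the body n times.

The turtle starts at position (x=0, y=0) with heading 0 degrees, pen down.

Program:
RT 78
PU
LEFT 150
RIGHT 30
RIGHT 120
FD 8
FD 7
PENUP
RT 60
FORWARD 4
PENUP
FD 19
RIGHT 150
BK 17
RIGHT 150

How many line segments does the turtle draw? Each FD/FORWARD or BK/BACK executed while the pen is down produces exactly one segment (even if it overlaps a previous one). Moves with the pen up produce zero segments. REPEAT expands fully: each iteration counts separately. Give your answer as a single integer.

Executing turtle program step by step:
Start: pos=(0,0), heading=0, pen down
RT 78: heading 0 -> 282
PU: pen up
LT 150: heading 282 -> 72
RT 30: heading 72 -> 42
RT 120: heading 42 -> 282
FD 8: (0,0) -> (1.663,-7.825) [heading=282, move]
FD 7: (1.663,-7.825) -> (3.119,-14.672) [heading=282, move]
PU: pen up
RT 60: heading 282 -> 222
FD 4: (3.119,-14.672) -> (0.146,-17.349) [heading=222, move]
PU: pen up
FD 19: (0.146,-17.349) -> (-13.974,-30.062) [heading=222, move]
RT 150: heading 222 -> 72
BK 17: (-13.974,-30.062) -> (-19.227,-46.23) [heading=72, move]
RT 150: heading 72 -> 282
Final: pos=(-19.227,-46.23), heading=282, 0 segment(s) drawn
Segments drawn: 0

Answer: 0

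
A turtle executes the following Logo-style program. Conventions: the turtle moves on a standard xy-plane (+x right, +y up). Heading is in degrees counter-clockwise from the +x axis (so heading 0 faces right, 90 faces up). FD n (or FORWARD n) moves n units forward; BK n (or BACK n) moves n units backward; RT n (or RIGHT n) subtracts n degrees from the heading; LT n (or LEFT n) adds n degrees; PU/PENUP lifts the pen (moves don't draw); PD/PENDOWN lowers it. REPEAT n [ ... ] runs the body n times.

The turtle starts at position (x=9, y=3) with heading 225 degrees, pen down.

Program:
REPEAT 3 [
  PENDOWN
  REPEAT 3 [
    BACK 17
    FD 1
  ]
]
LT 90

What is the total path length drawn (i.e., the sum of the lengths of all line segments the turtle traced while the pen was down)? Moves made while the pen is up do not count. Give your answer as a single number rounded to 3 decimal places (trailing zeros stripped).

Answer: 162

Derivation:
Executing turtle program step by step:
Start: pos=(9,3), heading=225, pen down
REPEAT 3 [
  -- iteration 1/3 --
  PD: pen down
  REPEAT 3 [
    -- iteration 1/3 --
    BK 17: (9,3) -> (21.021,15.021) [heading=225, draw]
    FD 1: (21.021,15.021) -> (20.314,14.314) [heading=225, draw]
    -- iteration 2/3 --
    BK 17: (20.314,14.314) -> (32.335,26.335) [heading=225, draw]
    FD 1: (32.335,26.335) -> (31.627,25.627) [heading=225, draw]
    -- iteration 3/3 --
    BK 17: (31.627,25.627) -> (43.648,37.648) [heading=225, draw]
    FD 1: (43.648,37.648) -> (42.941,36.941) [heading=225, draw]
  ]
  -- iteration 2/3 --
  PD: pen down
  REPEAT 3 [
    -- iteration 1/3 --
    BK 17: (42.941,36.941) -> (54.962,48.962) [heading=225, draw]
    FD 1: (54.962,48.962) -> (54.255,48.255) [heading=225, draw]
    -- iteration 2/3 --
    BK 17: (54.255,48.255) -> (66.276,60.276) [heading=225, draw]
    FD 1: (66.276,60.276) -> (65.569,59.569) [heading=225, draw]
    -- iteration 3/3 --
    BK 17: (65.569,59.569) -> (77.589,71.589) [heading=225, draw]
    FD 1: (77.589,71.589) -> (76.882,70.882) [heading=225, draw]
  ]
  -- iteration 3/3 --
  PD: pen down
  REPEAT 3 [
    -- iteration 1/3 --
    BK 17: (76.882,70.882) -> (88.903,82.903) [heading=225, draw]
    FD 1: (88.903,82.903) -> (88.196,82.196) [heading=225, draw]
    -- iteration 2/3 --
    BK 17: (88.196,82.196) -> (100.217,94.217) [heading=225, draw]
    FD 1: (100.217,94.217) -> (99.51,93.51) [heading=225, draw]
    -- iteration 3/3 --
    BK 17: (99.51,93.51) -> (111.53,105.53) [heading=225, draw]
    FD 1: (111.53,105.53) -> (110.823,104.823) [heading=225, draw]
  ]
]
LT 90: heading 225 -> 315
Final: pos=(110.823,104.823), heading=315, 18 segment(s) drawn

Segment lengths:
  seg 1: (9,3) -> (21.021,15.021), length = 17
  seg 2: (21.021,15.021) -> (20.314,14.314), length = 1
  seg 3: (20.314,14.314) -> (32.335,26.335), length = 17
  seg 4: (32.335,26.335) -> (31.627,25.627), length = 1
  seg 5: (31.627,25.627) -> (43.648,37.648), length = 17
  seg 6: (43.648,37.648) -> (42.941,36.941), length = 1
  seg 7: (42.941,36.941) -> (54.962,48.962), length = 17
  seg 8: (54.962,48.962) -> (54.255,48.255), length = 1
  seg 9: (54.255,48.255) -> (66.276,60.276), length = 17
  seg 10: (66.276,60.276) -> (65.569,59.569), length = 1
  seg 11: (65.569,59.569) -> (77.589,71.589), length = 17
  seg 12: (77.589,71.589) -> (76.882,70.882), length = 1
  seg 13: (76.882,70.882) -> (88.903,82.903), length = 17
  seg 14: (88.903,82.903) -> (88.196,82.196), length = 1
  seg 15: (88.196,82.196) -> (100.217,94.217), length = 17
  seg 16: (100.217,94.217) -> (99.51,93.51), length = 1
  seg 17: (99.51,93.51) -> (111.53,105.53), length = 17
  seg 18: (111.53,105.53) -> (110.823,104.823), length = 1
Total = 162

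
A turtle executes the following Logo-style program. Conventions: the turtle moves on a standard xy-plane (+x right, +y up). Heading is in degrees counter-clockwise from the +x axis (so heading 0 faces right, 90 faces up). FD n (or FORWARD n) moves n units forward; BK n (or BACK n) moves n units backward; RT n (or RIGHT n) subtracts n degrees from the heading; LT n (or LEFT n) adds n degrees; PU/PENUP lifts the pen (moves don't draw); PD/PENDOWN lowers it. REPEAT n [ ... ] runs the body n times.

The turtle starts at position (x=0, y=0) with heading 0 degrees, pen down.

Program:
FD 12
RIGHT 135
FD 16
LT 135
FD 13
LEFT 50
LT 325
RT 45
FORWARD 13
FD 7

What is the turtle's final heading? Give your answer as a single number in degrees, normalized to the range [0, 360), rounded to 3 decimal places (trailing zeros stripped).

Executing turtle program step by step:
Start: pos=(0,0), heading=0, pen down
FD 12: (0,0) -> (12,0) [heading=0, draw]
RT 135: heading 0 -> 225
FD 16: (12,0) -> (0.686,-11.314) [heading=225, draw]
LT 135: heading 225 -> 0
FD 13: (0.686,-11.314) -> (13.686,-11.314) [heading=0, draw]
LT 50: heading 0 -> 50
LT 325: heading 50 -> 15
RT 45: heading 15 -> 330
FD 13: (13.686,-11.314) -> (24.945,-17.814) [heading=330, draw]
FD 7: (24.945,-17.814) -> (31.007,-21.314) [heading=330, draw]
Final: pos=(31.007,-21.314), heading=330, 5 segment(s) drawn

Answer: 330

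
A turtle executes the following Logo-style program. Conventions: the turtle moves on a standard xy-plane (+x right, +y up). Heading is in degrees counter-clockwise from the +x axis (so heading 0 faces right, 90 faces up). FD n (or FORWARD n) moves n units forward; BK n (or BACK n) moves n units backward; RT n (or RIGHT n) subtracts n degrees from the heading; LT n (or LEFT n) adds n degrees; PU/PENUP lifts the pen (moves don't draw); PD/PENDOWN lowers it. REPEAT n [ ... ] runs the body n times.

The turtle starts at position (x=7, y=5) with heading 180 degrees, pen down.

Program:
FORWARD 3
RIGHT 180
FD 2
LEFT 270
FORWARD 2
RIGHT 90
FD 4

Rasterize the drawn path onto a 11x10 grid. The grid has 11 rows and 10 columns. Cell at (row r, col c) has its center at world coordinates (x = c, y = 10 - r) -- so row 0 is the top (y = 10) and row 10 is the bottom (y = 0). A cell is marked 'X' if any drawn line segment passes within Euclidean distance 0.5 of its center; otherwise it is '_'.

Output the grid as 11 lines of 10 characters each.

Answer: __________
__________
__________
__________
__________
____XXXX__
______X___
__XXXXX___
__________
__________
__________

Derivation:
Segment 0: (7,5) -> (4,5)
Segment 1: (4,5) -> (6,5)
Segment 2: (6,5) -> (6,3)
Segment 3: (6,3) -> (2,3)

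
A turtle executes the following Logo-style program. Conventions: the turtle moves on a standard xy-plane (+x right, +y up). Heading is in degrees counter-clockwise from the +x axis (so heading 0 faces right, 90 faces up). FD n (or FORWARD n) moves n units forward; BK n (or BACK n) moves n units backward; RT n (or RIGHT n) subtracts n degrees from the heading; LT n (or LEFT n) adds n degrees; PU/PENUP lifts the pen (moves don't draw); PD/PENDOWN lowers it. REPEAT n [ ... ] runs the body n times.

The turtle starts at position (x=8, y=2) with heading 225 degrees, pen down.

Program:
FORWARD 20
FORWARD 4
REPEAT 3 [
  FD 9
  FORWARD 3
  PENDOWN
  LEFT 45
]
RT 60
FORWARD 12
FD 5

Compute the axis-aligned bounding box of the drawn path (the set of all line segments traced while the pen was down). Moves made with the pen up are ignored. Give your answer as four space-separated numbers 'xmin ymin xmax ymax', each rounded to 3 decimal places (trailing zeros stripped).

Executing turtle program step by step:
Start: pos=(8,2), heading=225, pen down
FD 20: (8,2) -> (-6.142,-12.142) [heading=225, draw]
FD 4: (-6.142,-12.142) -> (-8.971,-14.971) [heading=225, draw]
REPEAT 3 [
  -- iteration 1/3 --
  FD 9: (-8.971,-14.971) -> (-15.335,-21.335) [heading=225, draw]
  FD 3: (-15.335,-21.335) -> (-17.456,-23.456) [heading=225, draw]
  PD: pen down
  LT 45: heading 225 -> 270
  -- iteration 2/3 --
  FD 9: (-17.456,-23.456) -> (-17.456,-32.456) [heading=270, draw]
  FD 3: (-17.456,-32.456) -> (-17.456,-35.456) [heading=270, draw]
  PD: pen down
  LT 45: heading 270 -> 315
  -- iteration 3/3 --
  FD 9: (-17.456,-35.456) -> (-11.092,-41.82) [heading=315, draw]
  FD 3: (-11.092,-41.82) -> (-8.971,-43.941) [heading=315, draw]
  PD: pen down
  LT 45: heading 315 -> 0
]
RT 60: heading 0 -> 300
FD 12: (-8.971,-43.941) -> (-2.971,-54.333) [heading=300, draw]
FD 5: (-2.971,-54.333) -> (-0.471,-58.664) [heading=300, draw]
Final: pos=(-0.471,-58.664), heading=300, 10 segment(s) drawn

Segment endpoints: x in {-17.456, -15.335, -11.092, -8.971, -8.971, -6.142, -2.971, -0.471, 8}, y in {-58.664, -54.333, -43.941, -41.82, -35.456, -32.456, -23.456, -21.335, -14.971, -12.142, 2}
xmin=-17.456, ymin=-58.664, xmax=8, ymax=2

Answer: -17.456 -58.664 8 2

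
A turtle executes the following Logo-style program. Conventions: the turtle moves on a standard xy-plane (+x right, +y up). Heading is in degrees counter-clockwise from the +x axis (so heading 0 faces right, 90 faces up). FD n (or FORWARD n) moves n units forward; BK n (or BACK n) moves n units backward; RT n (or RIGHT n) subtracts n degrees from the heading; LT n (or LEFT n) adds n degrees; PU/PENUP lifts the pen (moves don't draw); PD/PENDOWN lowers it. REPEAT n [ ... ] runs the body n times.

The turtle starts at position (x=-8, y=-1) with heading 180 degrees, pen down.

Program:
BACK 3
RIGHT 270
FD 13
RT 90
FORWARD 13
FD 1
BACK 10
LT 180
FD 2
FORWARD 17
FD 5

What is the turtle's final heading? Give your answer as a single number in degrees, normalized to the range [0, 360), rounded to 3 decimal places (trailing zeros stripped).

Answer: 0

Derivation:
Executing turtle program step by step:
Start: pos=(-8,-1), heading=180, pen down
BK 3: (-8,-1) -> (-5,-1) [heading=180, draw]
RT 270: heading 180 -> 270
FD 13: (-5,-1) -> (-5,-14) [heading=270, draw]
RT 90: heading 270 -> 180
FD 13: (-5,-14) -> (-18,-14) [heading=180, draw]
FD 1: (-18,-14) -> (-19,-14) [heading=180, draw]
BK 10: (-19,-14) -> (-9,-14) [heading=180, draw]
LT 180: heading 180 -> 0
FD 2: (-9,-14) -> (-7,-14) [heading=0, draw]
FD 17: (-7,-14) -> (10,-14) [heading=0, draw]
FD 5: (10,-14) -> (15,-14) [heading=0, draw]
Final: pos=(15,-14), heading=0, 8 segment(s) drawn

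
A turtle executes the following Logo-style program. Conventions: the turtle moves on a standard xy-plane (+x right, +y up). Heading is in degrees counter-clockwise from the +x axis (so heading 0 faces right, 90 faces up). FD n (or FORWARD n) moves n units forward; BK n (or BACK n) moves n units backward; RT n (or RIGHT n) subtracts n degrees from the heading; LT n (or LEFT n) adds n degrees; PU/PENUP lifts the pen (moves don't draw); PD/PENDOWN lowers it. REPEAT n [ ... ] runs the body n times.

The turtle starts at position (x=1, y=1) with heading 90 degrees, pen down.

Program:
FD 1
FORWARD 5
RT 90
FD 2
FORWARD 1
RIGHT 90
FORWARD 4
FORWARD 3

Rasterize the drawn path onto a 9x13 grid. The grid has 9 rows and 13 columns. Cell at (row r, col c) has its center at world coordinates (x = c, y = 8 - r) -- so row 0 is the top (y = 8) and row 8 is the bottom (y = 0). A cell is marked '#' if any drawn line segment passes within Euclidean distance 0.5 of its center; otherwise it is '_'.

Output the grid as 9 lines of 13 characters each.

Answer: _____________
_####________
_#__#________
_#__#________
_#__#________
_#__#________
_#__#________
_#__#________
____#________

Derivation:
Segment 0: (1,1) -> (1,2)
Segment 1: (1,2) -> (1,7)
Segment 2: (1,7) -> (3,7)
Segment 3: (3,7) -> (4,7)
Segment 4: (4,7) -> (4,3)
Segment 5: (4,3) -> (4,0)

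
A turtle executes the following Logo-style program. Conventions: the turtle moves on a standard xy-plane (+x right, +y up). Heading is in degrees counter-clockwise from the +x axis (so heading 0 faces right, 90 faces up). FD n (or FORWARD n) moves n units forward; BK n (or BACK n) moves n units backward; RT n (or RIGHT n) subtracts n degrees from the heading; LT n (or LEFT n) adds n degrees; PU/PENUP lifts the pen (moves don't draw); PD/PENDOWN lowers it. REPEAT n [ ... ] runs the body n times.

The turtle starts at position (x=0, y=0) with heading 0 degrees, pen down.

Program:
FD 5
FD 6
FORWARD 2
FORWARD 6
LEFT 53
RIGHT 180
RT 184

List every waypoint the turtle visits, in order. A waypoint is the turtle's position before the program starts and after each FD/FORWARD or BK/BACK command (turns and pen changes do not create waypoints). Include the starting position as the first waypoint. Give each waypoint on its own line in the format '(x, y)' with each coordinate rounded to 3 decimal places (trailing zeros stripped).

Executing turtle program step by step:
Start: pos=(0,0), heading=0, pen down
FD 5: (0,0) -> (5,0) [heading=0, draw]
FD 6: (5,0) -> (11,0) [heading=0, draw]
FD 2: (11,0) -> (13,0) [heading=0, draw]
FD 6: (13,0) -> (19,0) [heading=0, draw]
LT 53: heading 0 -> 53
RT 180: heading 53 -> 233
RT 184: heading 233 -> 49
Final: pos=(19,0), heading=49, 4 segment(s) drawn
Waypoints (5 total):
(0, 0)
(5, 0)
(11, 0)
(13, 0)
(19, 0)

Answer: (0, 0)
(5, 0)
(11, 0)
(13, 0)
(19, 0)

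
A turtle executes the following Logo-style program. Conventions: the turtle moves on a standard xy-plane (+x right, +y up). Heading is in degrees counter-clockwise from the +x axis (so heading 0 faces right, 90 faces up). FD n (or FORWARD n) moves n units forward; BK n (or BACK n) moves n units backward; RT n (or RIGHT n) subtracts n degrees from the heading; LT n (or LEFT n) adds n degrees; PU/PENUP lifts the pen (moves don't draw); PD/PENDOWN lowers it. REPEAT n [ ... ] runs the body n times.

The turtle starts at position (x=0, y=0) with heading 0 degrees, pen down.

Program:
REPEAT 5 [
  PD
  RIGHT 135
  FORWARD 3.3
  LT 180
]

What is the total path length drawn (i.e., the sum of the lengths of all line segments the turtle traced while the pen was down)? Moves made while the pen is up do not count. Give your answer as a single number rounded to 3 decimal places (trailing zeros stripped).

Answer: 16.5

Derivation:
Executing turtle program step by step:
Start: pos=(0,0), heading=0, pen down
REPEAT 5 [
  -- iteration 1/5 --
  PD: pen down
  RT 135: heading 0 -> 225
  FD 3.3: (0,0) -> (-2.333,-2.333) [heading=225, draw]
  LT 180: heading 225 -> 45
  -- iteration 2/5 --
  PD: pen down
  RT 135: heading 45 -> 270
  FD 3.3: (-2.333,-2.333) -> (-2.333,-5.633) [heading=270, draw]
  LT 180: heading 270 -> 90
  -- iteration 3/5 --
  PD: pen down
  RT 135: heading 90 -> 315
  FD 3.3: (-2.333,-5.633) -> (0,-7.967) [heading=315, draw]
  LT 180: heading 315 -> 135
  -- iteration 4/5 --
  PD: pen down
  RT 135: heading 135 -> 0
  FD 3.3: (0,-7.967) -> (3.3,-7.967) [heading=0, draw]
  LT 180: heading 0 -> 180
  -- iteration 5/5 --
  PD: pen down
  RT 135: heading 180 -> 45
  FD 3.3: (3.3,-7.967) -> (5.633,-5.633) [heading=45, draw]
  LT 180: heading 45 -> 225
]
Final: pos=(5.633,-5.633), heading=225, 5 segment(s) drawn

Segment lengths:
  seg 1: (0,0) -> (-2.333,-2.333), length = 3.3
  seg 2: (-2.333,-2.333) -> (-2.333,-5.633), length = 3.3
  seg 3: (-2.333,-5.633) -> (0,-7.967), length = 3.3
  seg 4: (0,-7.967) -> (3.3,-7.967), length = 3.3
  seg 5: (3.3,-7.967) -> (5.633,-5.633), length = 3.3
Total = 16.5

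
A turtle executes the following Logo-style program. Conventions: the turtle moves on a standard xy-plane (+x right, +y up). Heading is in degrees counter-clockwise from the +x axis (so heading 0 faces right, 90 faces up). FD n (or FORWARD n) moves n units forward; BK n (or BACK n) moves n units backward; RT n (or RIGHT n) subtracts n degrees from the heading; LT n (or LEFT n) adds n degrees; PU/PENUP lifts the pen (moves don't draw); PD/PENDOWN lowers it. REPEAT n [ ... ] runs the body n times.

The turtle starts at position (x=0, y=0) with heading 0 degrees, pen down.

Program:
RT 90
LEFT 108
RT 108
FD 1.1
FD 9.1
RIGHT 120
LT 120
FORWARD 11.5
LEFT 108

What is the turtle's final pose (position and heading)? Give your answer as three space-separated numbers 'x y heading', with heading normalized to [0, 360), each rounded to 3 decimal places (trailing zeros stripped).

Answer: 0 -21.7 18

Derivation:
Executing turtle program step by step:
Start: pos=(0,0), heading=0, pen down
RT 90: heading 0 -> 270
LT 108: heading 270 -> 18
RT 108: heading 18 -> 270
FD 1.1: (0,0) -> (0,-1.1) [heading=270, draw]
FD 9.1: (0,-1.1) -> (0,-10.2) [heading=270, draw]
RT 120: heading 270 -> 150
LT 120: heading 150 -> 270
FD 11.5: (0,-10.2) -> (0,-21.7) [heading=270, draw]
LT 108: heading 270 -> 18
Final: pos=(0,-21.7), heading=18, 3 segment(s) drawn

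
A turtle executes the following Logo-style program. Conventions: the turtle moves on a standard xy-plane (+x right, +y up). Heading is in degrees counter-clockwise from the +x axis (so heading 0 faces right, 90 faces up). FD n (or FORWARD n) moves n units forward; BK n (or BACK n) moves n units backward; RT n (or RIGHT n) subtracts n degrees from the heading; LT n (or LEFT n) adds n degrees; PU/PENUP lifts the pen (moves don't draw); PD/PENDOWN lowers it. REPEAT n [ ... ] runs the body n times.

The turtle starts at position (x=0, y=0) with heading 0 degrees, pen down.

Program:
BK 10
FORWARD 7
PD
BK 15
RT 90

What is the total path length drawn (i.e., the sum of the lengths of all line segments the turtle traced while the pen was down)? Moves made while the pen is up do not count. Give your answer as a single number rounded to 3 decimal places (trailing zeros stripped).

Answer: 32

Derivation:
Executing turtle program step by step:
Start: pos=(0,0), heading=0, pen down
BK 10: (0,0) -> (-10,0) [heading=0, draw]
FD 7: (-10,0) -> (-3,0) [heading=0, draw]
PD: pen down
BK 15: (-3,0) -> (-18,0) [heading=0, draw]
RT 90: heading 0 -> 270
Final: pos=(-18,0), heading=270, 3 segment(s) drawn

Segment lengths:
  seg 1: (0,0) -> (-10,0), length = 10
  seg 2: (-10,0) -> (-3,0), length = 7
  seg 3: (-3,0) -> (-18,0), length = 15
Total = 32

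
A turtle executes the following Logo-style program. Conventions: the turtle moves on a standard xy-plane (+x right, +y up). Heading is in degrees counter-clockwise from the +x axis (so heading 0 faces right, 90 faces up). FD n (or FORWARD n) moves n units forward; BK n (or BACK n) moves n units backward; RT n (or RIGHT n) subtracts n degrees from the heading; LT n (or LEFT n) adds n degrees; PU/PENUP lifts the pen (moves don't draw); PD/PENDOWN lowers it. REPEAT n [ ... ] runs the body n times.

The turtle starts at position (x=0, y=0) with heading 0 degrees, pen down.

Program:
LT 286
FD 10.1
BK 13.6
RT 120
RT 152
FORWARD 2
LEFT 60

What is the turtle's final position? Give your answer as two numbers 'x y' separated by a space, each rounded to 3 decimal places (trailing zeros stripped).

Executing turtle program step by step:
Start: pos=(0,0), heading=0, pen down
LT 286: heading 0 -> 286
FD 10.1: (0,0) -> (2.784,-9.709) [heading=286, draw]
BK 13.6: (2.784,-9.709) -> (-0.965,3.364) [heading=286, draw]
RT 120: heading 286 -> 166
RT 152: heading 166 -> 14
FD 2: (-0.965,3.364) -> (0.976,3.848) [heading=14, draw]
LT 60: heading 14 -> 74
Final: pos=(0.976,3.848), heading=74, 3 segment(s) drawn

Answer: 0.976 3.848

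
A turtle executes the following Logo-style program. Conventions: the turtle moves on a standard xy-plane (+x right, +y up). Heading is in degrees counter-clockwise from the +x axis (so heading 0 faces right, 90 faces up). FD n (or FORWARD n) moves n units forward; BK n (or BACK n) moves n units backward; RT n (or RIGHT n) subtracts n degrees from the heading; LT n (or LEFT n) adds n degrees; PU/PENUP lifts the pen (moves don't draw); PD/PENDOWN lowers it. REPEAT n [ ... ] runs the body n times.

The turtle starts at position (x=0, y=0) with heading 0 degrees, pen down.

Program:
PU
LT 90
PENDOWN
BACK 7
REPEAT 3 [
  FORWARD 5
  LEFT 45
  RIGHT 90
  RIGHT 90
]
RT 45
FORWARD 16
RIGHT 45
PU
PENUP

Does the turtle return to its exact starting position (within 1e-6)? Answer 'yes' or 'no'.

Answer: no

Derivation:
Executing turtle program step by step:
Start: pos=(0,0), heading=0, pen down
PU: pen up
LT 90: heading 0 -> 90
PD: pen down
BK 7: (0,0) -> (0,-7) [heading=90, draw]
REPEAT 3 [
  -- iteration 1/3 --
  FD 5: (0,-7) -> (0,-2) [heading=90, draw]
  LT 45: heading 90 -> 135
  RT 90: heading 135 -> 45
  RT 90: heading 45 -> 315
  -- iteration 2/3 --
  FD 5: (0,-2) -> (3.536,-5.536) [heading=315, draw]
  LT 45: heading 315 -> 0
  RT 90: heading 0 -> 270
  RT 90: heading 270 -> 180
  -- iteration 3/3 --
  FD 5: (3.536,-5.536) -> (-1.464,-5.536) [heading=180, draw]
  LT 45: heading 180 -> 225
  RT 90: heading 225 -> 135
  RT 90: heading 135 -> 45
]
RT 45: heading 45 -> 0
FD 16: (-1.464,-5.536) -> (14.536,-5.536) [heading=0, draw]
RT 45: heading 0 -> 315
PU: pen up
PU: pen up
Final: pos=(14.536,-5.536), heading=315, 5 segment(s) drawn

Start position: (0, 0)
Final position: (14.536, -5.536)
Distance = 15.554; >= 1e-6 -> NOT closed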